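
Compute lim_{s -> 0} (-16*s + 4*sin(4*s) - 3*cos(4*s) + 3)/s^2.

Substitution gives 0/0 (the numerator vanishes to order 2).
Expand each term to order s^2: the coefficient of s^2 in -3·cos(4s) is 24 and in 4·sin(4s) is 0.
Lower-order terms cancel with the polynomial part, so the numerator is (24)·s^2 + o(s^2), and the limit is (24)/(1) = 24.

24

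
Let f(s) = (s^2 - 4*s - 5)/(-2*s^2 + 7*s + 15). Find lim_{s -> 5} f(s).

-6/13

Since s = 5 makes numerator and denominator zero, (s - 5) divides both.
Cancelling it gives (s + 1)/(-2*s - 3); now plug in s = 5 to get -6/13.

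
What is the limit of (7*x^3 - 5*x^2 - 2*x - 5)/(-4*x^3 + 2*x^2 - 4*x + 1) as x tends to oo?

-7/4

Numerator and denominator both have degree 3.
Dividing every term by x^3, all lower-order terms vanish and the limit is the ratio of leading coefficients, 7/(-4) = -7/4.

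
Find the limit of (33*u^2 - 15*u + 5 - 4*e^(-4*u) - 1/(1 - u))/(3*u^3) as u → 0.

Substitution gives 0/0 (the numerator vanishes to order 3).
Expand each term to order u^3: the coefficient of u^3 in −1/(1 - u) is -1 and in -4·e^(-4u) is 128/3.
Lower-order terms cancel with the polynomial part, so the numerator is (125/3)·u^3 + o(u^3), and the limit is (125/3)/(3) = 125/9.

125/9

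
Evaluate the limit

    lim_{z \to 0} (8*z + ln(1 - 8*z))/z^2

Direct substitution gives 0/0.
Apply L'Hôpital: lim (8 - 8/(1 - 8*z))/(2*z), still 0/0.
After 2 applications of L'Hôpital's rule the quotient is (-64/(1 - 8*z)^2)/(2); substituting z = 0 gives -32.

-32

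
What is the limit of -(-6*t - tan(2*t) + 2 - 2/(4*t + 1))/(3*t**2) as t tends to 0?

32/3

Substitution gives 0/0; apply L'Hôpital's rule 2 times.
After differentiating numerator and denominator 2 times the quotient is (-8*tan(2*t)/cos(2*t)^2 - 64/(4*t + 1)^3)/(-6); at t = 0 this is 32/3.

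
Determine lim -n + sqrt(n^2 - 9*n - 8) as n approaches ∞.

-9/2

This has the form ∞ − ∞. Multiply and divide by the conjugate √(n^2 - 9*n - 8) + n.
That gives (-9n - 8) / (√(n^2 - 9*n - 8) + n).
Divide numerator and denominator by n: the limit is -9/(2·1) = -9/2.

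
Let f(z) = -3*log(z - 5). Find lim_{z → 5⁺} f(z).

∞

As z → 5⁺, z - 5 → 0⁺ and ln(z - 5) → −∞.
Multiplying by -3 gives ∞.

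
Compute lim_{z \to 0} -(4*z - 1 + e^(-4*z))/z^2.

Direct substitution gives 0/0.
Apply L'Hôpital: lim (4 - 4*e^(-4*z))/(-2*z), still 0/0.
After 2 applications of L'Hôpital's rule the quotient is (16*e^(-4*z))/(-2); substituting z = 0 gives -8.

-8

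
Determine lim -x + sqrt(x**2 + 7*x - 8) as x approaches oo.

7/2

An ∞ − ∞ form. Rationalising with the conjugate, the difference becomes (7x - 8) / (√(x^2 + 7*x - 8) + x).
For large x the denominator behaves like 2·x, so the quotient tends to 7/2 = 7/2.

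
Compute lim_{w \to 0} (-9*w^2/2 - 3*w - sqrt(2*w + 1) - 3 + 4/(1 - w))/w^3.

7/2

Substitution gives 0/0 (the numerator vanishes to order 3).
Expand each term to order w^3: the coefficient of w^3 in 4·1/(1 - w) is 4 and in −√(1 + 2w) is -1/2.
Lower-order terms cancel with the polynomial part, so the numerator is (7/2)·w^3 + o(w^3), and the limit is (7/2)/(1) = 7/2.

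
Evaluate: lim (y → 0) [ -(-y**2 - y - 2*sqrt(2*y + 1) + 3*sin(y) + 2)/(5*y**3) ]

3/10

Substitution gives 0/0; apply L'Hôpital's rule 3 times.
After differentiating numerator and denominator 3 times the quotient is (-3*cos(y) - 6/(2*y + 1)^(5/2))/(-30); at y = 0 this is 3/10.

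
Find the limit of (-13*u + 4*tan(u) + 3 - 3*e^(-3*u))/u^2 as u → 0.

Substitution gives 0/0 (the numerator vanishes to order 2).
Expand each term to order u^2: the coefficient of u^2 in 4·tan(u) is 0 and in -3·e^(-3u) is -27/2.
Lower-order terms cancel with the polynomial part, so the numerator is (-27/2)·u^2 + o(u^2), and the limit is (-27/2)/(1) = -27/2.

-27/2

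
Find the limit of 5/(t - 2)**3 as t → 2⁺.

∞

As t → 2⁺, (t - 2) → 0⁺, so (t - 2)^3 → 0⁺ and 5/(t - 2)^3 → ∞.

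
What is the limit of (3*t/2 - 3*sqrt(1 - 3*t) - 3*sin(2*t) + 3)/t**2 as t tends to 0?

27/8

Substitution gives 0/0; apply L'Hôpital's rule 2 times.
After differentiating numerator and denominator 2 times the quotient is (12*sin(2*t) + 27/(4*(1 - 3*t)^(3/2)))/(2); at t = 0 this is 27/8.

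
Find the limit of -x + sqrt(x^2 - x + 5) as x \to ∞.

An ∞ − ∞ form. Rationalising with the conjugate, the difference becomes (-x + 5) / (√(x^2 - x + 5) + x).
For large x the denominator behaves like 2·x, so the quotient tends to -1/2 = -1/2.

-1/2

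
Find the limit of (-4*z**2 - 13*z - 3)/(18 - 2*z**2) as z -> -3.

Direct substitution gives 0/0, so factor. Both numerator and denominator have (z + 3) as a factor.
After cancelling, the expression reduces to (-4*z - 1)/(6 - 2*z).
Substituting z = -3 gives 11/12.

11/12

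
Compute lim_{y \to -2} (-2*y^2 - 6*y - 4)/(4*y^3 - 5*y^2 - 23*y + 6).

Since y = -2 makes numerator and denominator zero, (y + 2) divides both.
Cancelling it gives (-2*y - 2)/(4*y^2 - 13*y + 3); now plug in y = -2 to get 2/45.

2/45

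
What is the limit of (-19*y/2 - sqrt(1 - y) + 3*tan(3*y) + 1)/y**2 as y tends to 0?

Substitution gives 0/0; apply L'Hôpital's rule 2 times.
After differentiating numerator and denominator 2 times the quotient is (54*tan(3*y)/cos(3*y)^2 + 1/(4*(1 - y)^(3/2)))/(2); at y = 0 this is 1/8.

1/8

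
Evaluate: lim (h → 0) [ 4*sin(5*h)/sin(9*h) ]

Substitution gives 0/0.
Divide numerator and denominator by h: sin(5h)/h → 5 and sin(9h)/h → 9, so the limit is 4·5/9 = 20/9.

20/9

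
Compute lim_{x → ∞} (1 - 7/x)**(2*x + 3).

e^(-14)

The base → 1 and the exponent → ∞: a 1^∞ form.
Take logarithms: (2x + 3)·ln(1 - 7/x). Since ln(1+u) ~ u for small u, this behaves like (2x)·(-7/x) → -14.
So the limit is e^(-14).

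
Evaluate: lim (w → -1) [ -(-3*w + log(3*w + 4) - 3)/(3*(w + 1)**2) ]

3/2

Direct substitution gives 0/0.
Apply L'Hôpital: lim (-3 + 3/(3*w + 4))/(-6*w - 6), still 0/0.
After 2 applications of L'Hôpital's rule the quotient is (-9/(3*w + 4)^2)/(-6); substituting w = -1 gives 3/2.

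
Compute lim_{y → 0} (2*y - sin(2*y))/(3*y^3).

4/9

Direct substitution gives 0/0.
Apply L'Hôpital: lim (2 - 2*cos(2*y))/(9*y^2), still 0/0.
Apply L'Hôpital: lim (4*sin(2*y))/(18*y), still 0/0.
After 3 applications of L'Hôpital's rule the quotient is (8*cos(2*y))/(18); substituting y = 0 gives 4/9.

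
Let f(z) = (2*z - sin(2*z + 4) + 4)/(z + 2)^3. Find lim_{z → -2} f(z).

Direct substitution gives 0/0.
Apply L'Hôpital: lim (2 - 2*cos(2*z + 4))/(3*(z + 2)^2), still 0/0.
Apply L'Hôpital: lim (4*sin(2*z + 4))/(6*z + 12), still 0/0.
After 3 applications of L'Hôpital's rule the quotient is (8*cos(2*z + 4))/(6); substituting z = -2 gives 4/3.

4/3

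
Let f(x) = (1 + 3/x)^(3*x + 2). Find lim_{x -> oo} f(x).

e^(9)

The base → 1 and the exponent → ∞: a 1^∞ form.
Take logarithms: (3x + 2)·ln(1 + 3/x). Since ln(1+u) ~ u for small u, this behaves like (3x)·(3/x) → 9.
So the limit is e^(9).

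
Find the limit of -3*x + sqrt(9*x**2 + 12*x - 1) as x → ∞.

This has the form ∞ − ∞. Multiply and divide by the conjugate √(9*x^2 + 12*x - 1) + 3x.
That gives (12x - 1) / (√(9*x^2 + 12*x - 1) + 3x).
Divide numerator and denominator by x: the limit is 12/(2·3) = 2.

2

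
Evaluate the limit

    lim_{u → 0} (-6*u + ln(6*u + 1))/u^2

Direct substitution gives 0/0.
Apply L'Hôpital: lim (-6 + 6/(6*u + 1))/(2*u), still 0/0.
After 2 applications of L'Hôpital's rule the quotient is (-36/(6*u + 1)^2)/(2); substituting u = 0 gives -18.

-18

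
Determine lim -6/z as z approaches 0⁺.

As z → 0⁺, (z) → 0⁺, so (z)^1 → 0⁺ and -6/(z)^1 → -∞.

-∞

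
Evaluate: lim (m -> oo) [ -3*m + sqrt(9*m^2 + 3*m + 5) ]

An ∞ − ∞ form. Rationalising with the conjugate, the difference becomes (3m + 5) / (√(9*m^2 + 3*m + 5) + 3m).
For large m the denominator behaves like 2·3m, so the quotient tends to 3/6 = 1/2.

1/2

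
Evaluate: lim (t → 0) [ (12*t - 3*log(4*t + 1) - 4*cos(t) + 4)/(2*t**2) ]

13

Substitution gives 0/0 (the numerator vanishes to order 2).
Expand each term to order t^2: the coefficient of t^2 in -4·cos(t) is 2 and in -3·ln(1 + 4t) is 24.
Lower-order terms cancel with the polynomial part, so the numerator is (26)·t^2 + o(t^2), and the limit is (26)/(2) = 13.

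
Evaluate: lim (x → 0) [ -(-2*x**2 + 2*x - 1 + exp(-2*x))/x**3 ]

Direct substitution gives 0/0.
Apply L'Hôpital: lim (-4*x + 2 - 2*e^(-2*x))/(-3*x^2), still 0/0.
Apply L'Hôpital: lim (-4 + 4*e^(-2*x))/(-6*x), still 0/0.
After 3 applications of L'Hôpital's rule the quotient is (-8*e^(-2*x))/(-6); substituting x = 0 gives 4/3.

4/3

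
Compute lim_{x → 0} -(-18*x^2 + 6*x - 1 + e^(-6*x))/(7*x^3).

36/7

Direct substitution gives 0/0.
Apply L'Hôpital: lim (-36*x + 6 - 6*e^(-6*x))/(-21*x^2), still 0/0.
Apply L'Hôpital: lim (-36 + 36*e^(-6*x))/(-42*x), still 0/0.
After 3 applications of L'Hôpital's rule the quotient is (-216*e^(-6*x))/(-42); substituting x = 0 gives 36/7.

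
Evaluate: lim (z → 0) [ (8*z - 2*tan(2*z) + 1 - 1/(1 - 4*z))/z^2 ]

-16

Substitution gives 0/0 (the numerator vanishes to order 2).
Expand each term to order z^2: the coefficient of z^2 in -2·tan(2z) is 0 and in −1/(1 - 4z) is -16.
Lower-order terms cancel with the polynomial part, so the numerator is (-16)·z^2 + o(z^2), and the limit is (-16)/(1) = -16.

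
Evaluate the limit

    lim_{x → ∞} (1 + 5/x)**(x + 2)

Write it as [(1 + 5/x)^x]^(1) · (1 + 5/x)^(2). The bracketed term tends to e^(5) and the second factor to 1, so the limit is e^(5).

e^(5)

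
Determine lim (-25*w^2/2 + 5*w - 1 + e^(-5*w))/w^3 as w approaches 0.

Direct substitution gives 0/0.
Apply L'Hôpital: lim (-25*w + 5 - 5*e^(-5*w))/(3*w^2), still 0/0.
Apply L'Hôpital: lim (-25 + 25*e^(-5*w))/(6*w), still 0/0.
After 3 applications of L'Hôpital's rule the quotient is (-125*e^(-5*w))/(6); substituting w = 0 gives -125/6.

-125/6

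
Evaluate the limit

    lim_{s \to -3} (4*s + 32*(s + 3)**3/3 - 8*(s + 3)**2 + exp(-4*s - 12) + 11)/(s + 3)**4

32/3

Direct substitution gives 0/0.
Apply L'Hôpital: lim (-16*s + 32*(s + 3)^2 - 4*e^(-4*s - 12) - 44)/(4*(s + 3)^3), still 0/0.
Apply L'Hôpital: lim (64*s + 16*e^(-4*s - 12) + 176)/(12*(s + 3)^2), still 0/0.
Apply L'Hôpital: lim (64 - 64*e^(-4*s - 12))/(24*s + 72), still 0/0.
After 4 applications of L'Hôpital's rule the quotient is (256*e^(-4*s - 12))/(24); substituting s = -3 gives 32/3.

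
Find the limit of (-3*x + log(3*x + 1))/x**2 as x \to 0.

-9/2

Direct substitution gives 0/0.
Apply L'Hôpital: lim (-3 + 3/(3*x + 1))/(2*x), still 0/0.
After 2 applications of L'Hôpital's rule the quotient is (-9/(3*x + 1)^2)/(2); substituting x = 0 gives -9/2.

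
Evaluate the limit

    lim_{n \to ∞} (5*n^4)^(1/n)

1

Base → ∞ and exponent → 0: an ∞^0 form.
Take logs: (1/n)·ln(5·n^4) = (ln 5 + 4·ln n)/n → 0.
So the limit is e^0 = 1.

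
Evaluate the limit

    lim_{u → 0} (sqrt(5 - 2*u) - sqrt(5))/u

-√(5)/5

Substitution gives 0/0. Multiply numerator and denominator by the conjugate √(5 - 2u) + √5.
The numerator becomes (5 - 2u) − 5 = -2u, so the expression simplifies to -2/(√(5 - 2u) + √5).
Letting u → 0 gives -2/(2√5) = -√(5)/5.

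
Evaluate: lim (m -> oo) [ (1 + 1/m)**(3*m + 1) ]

e^(3)

Write it as [(1 + 1/m)^m]^(3) · (1 + 1/m)^(1). The bracketed term tends to e^(1) and the second factor to 1, so the limit is e^(3).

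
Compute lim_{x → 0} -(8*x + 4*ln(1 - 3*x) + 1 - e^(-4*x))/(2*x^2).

Substitution gives 0/0; apply L'Hôpital's rule 2 times.
After differentiating numerator and denominator 2 times the quotient is (-16*e^(-4*x) - 36/(3*x - 1)^2)/(-4); at x = 0 this is 13.

13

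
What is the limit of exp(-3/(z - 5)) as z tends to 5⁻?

As z → 5⁻, -3/(z - 5) → +∞, so e^(-3/(z - 5)) → ∞.

∞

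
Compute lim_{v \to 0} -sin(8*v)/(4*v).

-2

Substitution gives 0/0.
Write it as (8/(-4))·sin(8v)/(8v); since sin(u)/u → 1, the limit is -2.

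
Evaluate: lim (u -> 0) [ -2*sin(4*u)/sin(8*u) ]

-1

Substitution gives 0/0.
Divide numerator and denominator by u: sin(4u)/u → 4 and sin(8u)/u → 8, so the limit is -2·4/8 = -1.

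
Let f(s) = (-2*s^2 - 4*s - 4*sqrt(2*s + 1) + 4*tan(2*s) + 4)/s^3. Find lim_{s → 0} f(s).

26/3

Substitution gives 0/0 (the numerator vanishes to order 3).
Expand each term to order s^3: the coefficient of s^3 in -4·√(1 + 2s) is -2 and in 4·tan(2s) is 32/3.
Lower-order terms cancel with the polynomial part, so the numerator is (26/3)·s^3 + o(s^3), and the limit is (26/3)/(1) = 26/3.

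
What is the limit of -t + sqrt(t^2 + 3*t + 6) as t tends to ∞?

An ∞ − ∞ form. Rationalising with the conjugate, the difference becomes (3t + 6) / (√(t^2 + 3*t + 6) + t).
For large t the denominator behaves like 2·t, so the quotient tends to 3/2 = 3/2.

3/2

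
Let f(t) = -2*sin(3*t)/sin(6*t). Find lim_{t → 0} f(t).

Substitution gives 0/0.
Divide numerator and denominator by t: sin(3t)/t → 3 and sin(6t)/t → 6, so the limit is -2·3/6 = -1.

-1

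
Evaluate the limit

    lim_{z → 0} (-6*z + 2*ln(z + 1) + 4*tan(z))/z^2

Substitution gives 0/0 (the numerator vanishes to order 2).
Expand each term to order z^2: the coefficient of z^2 in 2·ln(1 + z) is -1 and in 4·tan(z) is 0.
Lower-order terms cancel with the polynomial part, so the numerator is (-1)·z^2 + o(z^2), and the limit is (-1)/(1) = -1.

-1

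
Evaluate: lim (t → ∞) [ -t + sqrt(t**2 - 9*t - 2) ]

This has the form ∞ − ∞. Multiply and divide by the conjugate √(t^2 - 9*t - 2) + t.
That gives (-9t - 2) / (√(t^2 - 9*t - 2) + t).
Divide numerator and denominator by t: the limit is -9/(2·1) = -9/2.

-9/2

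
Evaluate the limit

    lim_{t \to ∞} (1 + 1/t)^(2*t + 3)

e^(2)

Let L be the limit and take ln: ln L = lim (2t + 3)·ln(1 + 1/t) = lim (2t + 3)·(1/t + O(1/t²)) = 2.
Hence L = e^(2).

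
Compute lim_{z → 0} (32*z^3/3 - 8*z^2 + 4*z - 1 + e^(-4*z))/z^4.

Direct substitution gives 0/0.
Apply L'Hôpital: lim (32*z^2 - 16*z + 4 - 4*e^(-4*z))/(4*z^3), still 0/0.
Apply L'Hôpital: lim (64*z - 16 + 16*e^(-4*z))/(12*z^2), still 0/0.
Apply L'Hôpital: lim (64 - 64*e^(-4*z))/(24*z), still 0/0.
After 4 applications of L'Hôpital's rule the quotient is (256*e^(-4*z))/(24); substituting z = 0 gives 32/3.

32/3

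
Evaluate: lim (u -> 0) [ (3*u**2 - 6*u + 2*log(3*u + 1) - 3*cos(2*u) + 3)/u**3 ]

Substitution gives 0/0 (the numerator vanishes to order 3).
Expand each term to order u^3: the coefficient of u^3 in 2·ln(1 + 3u) is 18 and in -3·cos(2u) is 0.
Lower-order terms cancel with the polynomial part, so the numerator is (18)·u^3 + o(u^3), and the limit is (18)/(1) = 18.

18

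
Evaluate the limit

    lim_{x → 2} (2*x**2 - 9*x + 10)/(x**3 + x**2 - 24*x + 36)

1/8

Since x = 2 makes numerator and denominator zero, (x - 2) divides both.
Cancelling it gives (2*x - 5)/(x^2 + 3*x - 18); now plug in x = 2 to get 1/8.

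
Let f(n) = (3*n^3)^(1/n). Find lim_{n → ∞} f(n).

Base → ∞ and exponent → 0: an ∞^0 form.
Take logs: (1/n)·ln(3·n^3) = (ln 3 + 3·ln n)/n → 0.
So the limit is e^0 = 1.

1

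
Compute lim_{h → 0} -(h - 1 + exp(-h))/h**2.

-1/2

Direct substitution gives 0/0.
Apply L'Hôpital: lim (1 - e^(-h))/(-2*h), still 0/0.
After 2 applications of L'Hôpital's rule the quotient is (e^(-h))/(-2); substituting h = 0 gives -1/2.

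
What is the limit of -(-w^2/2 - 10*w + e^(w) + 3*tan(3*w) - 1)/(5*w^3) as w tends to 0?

Substitution gives 0/0; apply L'Hôpital's rule 3 times.
After differentiating numerator and denominator 3 times the quotient is (e^(w) + 486*tan(3*w)^4 + 648*tan(3*w)^2 + 162)/(-30); at w = 0 this is -163/30.

-163/30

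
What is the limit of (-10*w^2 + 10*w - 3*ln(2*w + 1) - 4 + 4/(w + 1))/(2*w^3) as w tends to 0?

-6

Substitution gives 0/0 (the numerator vanishes to order 3).
Expand each term to order w^3: the coefficient of w^3 in 4·1/(1 + w) is -4 and in -3·ln(1 + 2w) is -8.
Lower-order terms cancel with the polynomial part, so the numerator is (-12)·w^3 + o(w^3), and the limit is (-12)/(2) = -6.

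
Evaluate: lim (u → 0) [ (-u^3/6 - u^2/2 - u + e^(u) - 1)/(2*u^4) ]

1/48

Direct substitution gives 0/0.
Apply L'Hôpital: lim (-u^2/2 - u + e^(u) - 1)/(8*u^3), still 0/0.
Apply L'Hôpital: lim (-u + e^(u) - 1)/(24*u^2), still 0/0.
Apply L'Hôpital: lim (e^(u) - 1)/(48*u), still 0/0.
After 4 applications of L'Hôpital's rule the quotient is (e^(u))/(48); substituting u = 0 gives 1/48.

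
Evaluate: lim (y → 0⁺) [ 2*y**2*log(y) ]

0

This is a 0·(−∞) form. Rewrite as 2·ln(y) / y^(−2) and apply L'Hôpital:
the derivative quotient is 2·(1/y) / (−2·y^(−3)) = (-2/2)·y^2 → 0.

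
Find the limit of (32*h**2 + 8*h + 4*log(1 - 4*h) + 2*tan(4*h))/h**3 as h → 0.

Substitution gives 0/0; apply L'Hôpital's rule 3 times.
After differentiating numerator and denominator 3 times the quotient is (768*tan(4*h)^2/cos(4*h)^2 + 256/cos(4*h)^2 + 512/(4*h - 1)^3)/(6); at h = 0 this is -128/3.

-128/3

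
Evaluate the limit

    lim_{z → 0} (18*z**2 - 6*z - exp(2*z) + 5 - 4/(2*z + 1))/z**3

92/3

Substitution gives 0/0 (the numerator vanishes to order 3).
Expand each term to order z^3: the coefficient of z^3 in -4·1/(1 + 2z) is 32 and in −e^(2z) is -4/3.
Lower-order terms cancel with the polynomial part, so the numerator is (92/3)·z^3 + o(z^3), and the limit is (92/3)/(1) = 92/3.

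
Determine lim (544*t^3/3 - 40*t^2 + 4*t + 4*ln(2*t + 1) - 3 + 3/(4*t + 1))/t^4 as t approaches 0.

Substitution gives 0/0; apply L'Hôpital's rule 4 times.
After differentiating numerator and denominator 4 times the quotient is (18432/(4*t + 1)^5 - 384/(2*t + 1)^4)/(24); at t = 0 this is 752.

752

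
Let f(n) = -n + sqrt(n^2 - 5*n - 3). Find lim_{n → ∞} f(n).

-5/2

An ∞ − ∞ form. Rationalising with the conjugate, the difference becomes (-5n - 3) / (√(n^2 - 5*n - 3) + n).
For large n the denominator behaves like 2·n, so the quotient tends to -5/2 = -5/2.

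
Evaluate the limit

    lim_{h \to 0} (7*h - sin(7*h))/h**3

343/6

Direct substitution gives 0/0.
Apply L'Hôpital: lim (7 - 7*cos(7*h))/(3*h^2), still 0/0.
Apply L'Hôpital: lim (49*sin(7*h))/(6*h), still 0/0.
After 3 applications of L'Hôpital's rule the quotient is (343*cos(7*h))/(6); substituting h = 0 gives 343/6.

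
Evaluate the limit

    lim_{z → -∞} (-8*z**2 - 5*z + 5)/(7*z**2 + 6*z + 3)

Numerator and denominator both have degree 2.
Dividing every term by z^2, all lower-order terms vanish and the limit is the ratio of leading coefficients, -8/(7) = -8/7.

-8/7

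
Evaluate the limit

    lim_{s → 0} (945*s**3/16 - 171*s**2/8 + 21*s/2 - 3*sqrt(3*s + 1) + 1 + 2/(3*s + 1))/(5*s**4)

21951/640

Substitution gives 0/0 (the numerator vanishes to order 4).
Expand each term to order s^4: the coefficient of s^4 in 2·1/(1 + 3s) is 162 and in -3·√(1 + 3s) is 1215/128.
Lower-order terms cancel with the polynomial part, so the numerator is (21951/128)·s^4 + o(s^4), and the limit is (21951/128)/(5) = 21951/640.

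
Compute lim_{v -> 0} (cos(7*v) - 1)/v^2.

-49/2

Direct substitution gives 0/0.
Apply L'Hôpital: lim (-7*sin(7*v))/(2*v), still 0/0.
After 2 applications of L'Hôpital's rule the quotient is (-49*cos(7*v))/(2); substituting v = 0 gives -49/2.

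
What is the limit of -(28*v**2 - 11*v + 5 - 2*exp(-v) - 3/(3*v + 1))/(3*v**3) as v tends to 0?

-244/9

Substitution gives 0/0; apply L'Hôpital's rule 3 times.
After differentiating numerator and denominator 3 times the quotient is (2*e^(-v) + 486/(3*v + 1)^4)/(-18); at v = 0 this is -244/9.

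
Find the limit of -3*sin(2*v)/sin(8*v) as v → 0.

-3/4

Substitution gives 0/0.
Divide numerator and denominator by v: sin(2v)/v → 2 and sin(8v)/v → 8, so the limit is -3·2/8 = -3/4.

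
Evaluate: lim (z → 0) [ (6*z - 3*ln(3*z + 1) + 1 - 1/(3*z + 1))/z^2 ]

9/2

Substitution gives 0/0; apply L'Hôpital's rule 2 times.
After differentiating numerator and denominator 2 times the quotient is (9*(9*z + 1)/(3*z + 1)^3)/(2); at z = 0 this is 9/2.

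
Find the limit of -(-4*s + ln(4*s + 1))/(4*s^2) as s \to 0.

Direct substitution gives 0/0.
Apply L'Hôpital: lim (-4 + 4/(4*s + 1))/(-8*s), still 0/0.
After 2 applications of L'Hôpital's rule the quotient is (-16/(4*s + 1)^2)/(-8); substituting s = 0 gives 2.

2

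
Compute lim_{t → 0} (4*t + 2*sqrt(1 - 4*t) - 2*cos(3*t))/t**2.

Substitution gives 0/0 (the numerator vanishes to order 2).
Expand each term to order t^2: the coefficient of t^2 in -2·cos(3t) is 9 and in 2·√(1 - 4t) is -4.
Lower-order terms cancel with the polynomial part, so the numerator is (5)·t^2 + o(t^2), and the limit is (5)/(1) = 5.

5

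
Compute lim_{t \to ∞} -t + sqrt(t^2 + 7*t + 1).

An ∞ − ∞ form. Rationalising with the conjugate, the difference becomes (7t + 1) / (√(t^2 + 7*t + 1) + t).
For large t the denominator behaves like 2·t, so the quotient tends to 7/2 = 7/2.

7/2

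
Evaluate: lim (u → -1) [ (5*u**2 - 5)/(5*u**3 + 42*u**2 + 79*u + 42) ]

-1

Since u = -1 makes numerator and denominator zero, (u + 1) divides both.
Cancelling it gives (5*u - 5)/(5*u^2 + 37*u + 42); now plug in u = -1 to get -1.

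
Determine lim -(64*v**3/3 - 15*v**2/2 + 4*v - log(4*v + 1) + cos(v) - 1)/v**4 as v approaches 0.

Substitution gives 0/0 (the numerator vanishes to order 4).
Expand each term to order v^4: the coefficient of v^4 in cos(v) is 1/24 and in −ln(1 + 4v) is 64.
Lower-order terms cancel with the polynomial part, so the numerator is (1537/24)·v^4 + o(v^4), and the limit is (1537/24)/(-1) = -1537/24.

-1537/24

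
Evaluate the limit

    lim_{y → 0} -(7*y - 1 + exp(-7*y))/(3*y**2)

-49/6

Direct substitution gives 0/0.
Apply L'Hôpital: lim (7 - 7*e^(-7*y))/(-6*y), still 0/0.
After 2 applications of L'Hôpital's rule the quotient is (49*e^(-7*y))/(-6); substituting y = 0 gives -49/6.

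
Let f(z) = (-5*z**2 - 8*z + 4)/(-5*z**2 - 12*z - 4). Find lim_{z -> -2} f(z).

3/2

Direct substitution gives 0/0, so factor. Both numerator and denominator have (z + 2) as a factor.
After cancelling, the expression reduces to (2 - 5*z)/(-5*z - 2).
Substituting z = -2 gives 3/2.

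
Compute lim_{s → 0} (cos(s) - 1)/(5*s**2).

-1/10

Direct substitution gives 0/0.
Apply L'Hôpital: lim (-sin(s))/(10*s), still 0/0.
After 2 applications of L'Hôpital's rule the quotient is (-cos(s))/(10); substituting s = 0 gives -1/10.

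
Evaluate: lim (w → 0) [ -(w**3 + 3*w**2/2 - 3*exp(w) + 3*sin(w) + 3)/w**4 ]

Substitution gives 0/0; apply L'Hôpital's rule 4 times.
After differentiating numerator and denominator 4 times the quotient is (-3*e^(w) + 3*sin(w))/(-24); at w = 0 this is 1/8.

1/8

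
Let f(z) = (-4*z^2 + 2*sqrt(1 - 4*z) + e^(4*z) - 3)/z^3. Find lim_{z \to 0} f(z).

8/3

Substitution gives 0/0; apply L'Hôpital's rule 3 times.
After differentiating numerator and denominator 3 times the quotient is (64*e^(4*z) - 48/(1 - 4*z)^(5/2))/(6); at z = 0 this is 8/3.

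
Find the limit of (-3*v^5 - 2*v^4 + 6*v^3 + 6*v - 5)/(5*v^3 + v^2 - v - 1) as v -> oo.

The numerator has higher degree (5 > 3); the quotient behaves like (-3/(5))·v^2 for large |v|.
As v → +∞ this diverges to -∞.

-∞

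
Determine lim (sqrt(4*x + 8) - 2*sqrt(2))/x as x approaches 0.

A 0/0 form; rationalise with √(8 + 4x) + √8. This collapses the numerator to 4x, leaving 4/(√(8 + 4x) + √8) → 4/(2√8) = √(2)/2.

√(2)/2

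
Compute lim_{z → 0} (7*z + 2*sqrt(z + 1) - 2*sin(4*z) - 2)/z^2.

Substitution gives 0/0 (the numerator vanishes to order 2).
Expand each term to order z^2: the coefficient of z^2 in -2·sin(4z) is 0 and in 2·√(1 + z) is -1/4.
Lower-order terms cancel with the polynomial part, so the numerator is (-1/4)·z^2 + o(z^2), and the limit is (-1/4)/(1) = -1/4.

-1/4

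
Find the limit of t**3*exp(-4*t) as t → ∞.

0

Write as t^3/e^{4t}, an ∞/∞ form.
Exponential growth dominates any polynomial, so repeated L'Hôpital (or the standard result) gives 0.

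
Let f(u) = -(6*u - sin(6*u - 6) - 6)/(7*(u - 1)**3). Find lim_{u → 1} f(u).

Direct substitution gives 0/0.
Apply L'Hôpital: lim (6 - 6*cos(6*u - 6))/(-21*(u - 1)^2), still 0/0.
Apply L'Hôpital: lim (36*sin(6*u - 6))/(42 - 42*u), still 0/0.
After 3 applications of L'Hôpital's rule the quotient is (216*cos(6*u - 6))/(-42); substituting u = 1 gives -36/7.

-36/7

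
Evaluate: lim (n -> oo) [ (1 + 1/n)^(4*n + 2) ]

The base → 1 and the exponent → ∞: a 1^∞ form.
Take logarithms: (4n + 2)·ln(1 + 1/n). Since ln(1+u) ~ u for small u, this behaves like (4n)·(1/n) → 4.
So the limit is e^(4).

e^(4)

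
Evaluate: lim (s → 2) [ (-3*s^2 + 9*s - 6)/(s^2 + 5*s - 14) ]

Since s = 2 makes numerator and denominator zero, (s - 2) divides both.
Cancelling it gives (3 - 3*s)/(s + 7); now plug in s = 2 to get -1/3.

-1/3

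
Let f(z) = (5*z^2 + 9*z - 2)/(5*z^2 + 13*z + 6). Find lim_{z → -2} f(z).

11/7

Since z = -2 makes numerator and denominator zero, (z + 2) divides both.
Cancelling it gives (5*z - 1)/(5*z + 3); now plug in z = -2 to get 11/7.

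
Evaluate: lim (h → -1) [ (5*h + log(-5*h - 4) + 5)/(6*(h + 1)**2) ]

Direct substitution gives 0/0.
Apply L'Hôpital: lim (5 - 5/(-5*h - 4))/(12*h + 12), still 0/0.
After 2 applications of L'Hôpital's rule the quotient is (-25/(-5*h - 4)^2)/(12); substituting h = -1 gives -25/12.

-25/12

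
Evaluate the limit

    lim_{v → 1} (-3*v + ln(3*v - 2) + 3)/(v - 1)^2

Direct substitution gives 0/0.
Apply L'Hôpital: lim (-3 + 3/(3*v - 2))/(2*v - 2), still 0/0.
After 2 applications of L'Hôpital's rule the quotient is (-9/(3*v - 2)^2)/(2); substituting v = 1 gives -9/2.

-9/2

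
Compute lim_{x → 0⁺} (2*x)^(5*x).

1

Base → 0⁺ and exponent → 0⁺: a 0^0 form.
Take logs: 5x·ln(2x). This is 0·(−∞); rewriting as ln(2x)/(1/(5x)) and applying L'Hôpital gives 0.
Hence the limit is e^0 = 1.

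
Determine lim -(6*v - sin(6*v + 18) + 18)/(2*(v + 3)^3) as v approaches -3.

Direct substitution gives 0/0.
Apply L'Hôpital: lim (6 - 6*cos(6*v + 18))/(-6*(v + 3)^2), still 0/0.
Apply L'Hôpital: lim (36*sin(6*v + 18))/(-12*v - 36), still 0/0.
After 3 applications of L'Hôpital's rule the quotient is (216*cos(6*v + 18))/(-12); substituting v = -3 gives -18.

-18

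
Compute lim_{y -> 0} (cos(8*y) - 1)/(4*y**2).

-8

Direct substitution gives 0/0.
Apply L'Hôpital: lim (-8*sin(8*y))/(8*y), still 0/0.
After 2 applications of L'Hôpital's rule the quotient is (-64*cos(8*y))/(8); substituting y = 0 gives -8.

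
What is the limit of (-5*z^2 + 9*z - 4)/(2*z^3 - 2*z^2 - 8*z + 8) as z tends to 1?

1/6

Since z = 1 makes numerator and denominator zero, (z - 1) divides both.
Cancelling it gives (4 - 5*z)/(2*z^2 - 8); now plug in z = 1 to get 1/6.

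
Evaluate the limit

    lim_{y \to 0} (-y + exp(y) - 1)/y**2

1/2

Direct substitution gives 0/0.
Apply L'Hôpital: lim (e^(y) - 1)/(2*y), still 0/0.
After 2 applications of L'Hôpital's rule the quotient is (e^(y))/(2); substituting y = 0 gives 1/2.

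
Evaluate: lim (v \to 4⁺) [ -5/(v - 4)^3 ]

-∞

As v → 4⁺, (v - 4) → 0⁺, so (v - 4)^3 → 0⁺ and -5/(v - 4)^3 → -∞.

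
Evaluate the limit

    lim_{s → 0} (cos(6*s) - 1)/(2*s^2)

Direct substitution gives 0/0.
Apply L'Hôpital: lim (-6*sin(6*s))/(4*s), still 0/0.
After 2 applications of L'Hôpital's rule the quotient is (-36*cos(6*s))/(4); substituting s = 0 gives -9.

-9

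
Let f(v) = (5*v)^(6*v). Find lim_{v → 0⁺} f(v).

1

Base → 0⁺ and exponent → 0⁺: a 0^0 form.
Take logs: 6v·ln(5v). This is 0·(−∞); rewriting as ln(5v)/(1/(6v)) and applying L'Hôpital gives 0.
Hence the limit is e^0 = 1.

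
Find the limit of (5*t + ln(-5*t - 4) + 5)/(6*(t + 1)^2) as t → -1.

Direct substitution gives 0/0.
Apply L'Hôpital: lim (5 - 5/(-5*t - 4))/(12*t + 12), still 0/0.
After 2 applications of L'Hôpital's rule the quotient is (-25/(-5*t - 4)^2)/(12); substituting t = -1 gives -25/12.

-25/12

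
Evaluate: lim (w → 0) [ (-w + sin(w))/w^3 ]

-1/6

Direct substitution gives 0/0.
Apply L'Hôpital: lim (cos(w) - 1)/(3*w^2), still 0/0.
Apply L'Hôpital: lim (-sin(w))/(6*w), still 0/0.
After 3 applications of L'Hôpital's rule the quotient is (-cos(w))/(6); substituting w = 0 gives -1/6.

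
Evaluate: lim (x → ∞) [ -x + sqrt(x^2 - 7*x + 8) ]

-7/2

This has the form ∞ − ∞. Multiply and divide by the conjugate √(x^2 - 7*x + 8) + x.
That gives (-7x + 8) / (√(x^2 - 7*x + 8) + x).
Divide numerator and denominator by x: the limit is -7/(2·1) = -7/2.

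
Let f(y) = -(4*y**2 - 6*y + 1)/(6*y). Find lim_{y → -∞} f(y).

The numerator has higher degree (2 > 1); the quotient behaves like (4/(-6))·y^1 for large |y|.
As y → −∞ this diverges to ∞.

∞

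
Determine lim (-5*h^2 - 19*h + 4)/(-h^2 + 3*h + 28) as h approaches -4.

21/11

Since h = -4 makes numerator and denominator zero, (h + 4) divides both.
Cancelling it gives (1 - 5*h)/(7 - h); now plug in h = -4 to get 21/11.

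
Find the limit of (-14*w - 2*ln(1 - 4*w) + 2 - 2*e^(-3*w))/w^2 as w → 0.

7

Substitution gives 0/0; apply L'Hôpital's rule 2 times.
After differentiating numerator and denominator 2 times the quotient is (-18*e^(-3*w) + 32/(4*w - 1)^2)/(2); at w = 0 this is 7.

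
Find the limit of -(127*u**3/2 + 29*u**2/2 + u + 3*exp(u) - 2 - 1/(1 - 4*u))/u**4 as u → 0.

2047/8

Substitution gives 0/0; apply L'Hôpital's rule 4 times.
After differentiating numerator and denominator 4 times the quotient is (3*e^(u) + 6144/(4*u - 1)^5)/(-24); at u = 0 this is 2047/8.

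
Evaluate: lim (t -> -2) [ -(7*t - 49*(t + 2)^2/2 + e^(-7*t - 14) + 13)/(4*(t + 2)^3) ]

343/24

Direct substitution gives 0/0.
Apply L'Hôpital: lim (-49*t - 7*e^(-7*t - 14) - 91)/(-12*(t + 2)^2), still 0/0.
Apply L'Hôpital: lim (49*e^(-7*t - 14) - 49)/(-24*t - 48), still 0/0.
After 3 applications of L'Hôpital's rule the quotient is (-343*e^(-7*t - 14))/(-24); substituting t = -2 gives 343/24.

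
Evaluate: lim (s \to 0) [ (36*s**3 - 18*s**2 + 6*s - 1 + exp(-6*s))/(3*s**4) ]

Direct substitution gives 0/0.
Apply L'Hôpital: lim (108*s^2 - 36*s + 6 - 6*e^(-6*s))/(12*s^3), still 0/0.
Apply L'Hôpital: lim (216*s - 36 + 36*e^(-6*s))/(36*s^2), still 0/0.
Apply L'Hôpital: lim (216 - 216*e^(-6*s))/(72*s), still 0/0.
After 4 applications of L'Hôpital's rule the quotient is (1296*e^(-6*s))/(72); substituting s = 0 gives 18.

18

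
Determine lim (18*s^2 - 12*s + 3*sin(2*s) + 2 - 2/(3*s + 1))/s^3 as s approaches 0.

Substitution gives 0/0; apply L'Hôpital's rule 3 times.
After differentiating numerator and denominator 3 times the quotient is (-24*cos(2*s) + 324/(3*s + 1)^4)/(6); at s = 0 this is 50.

50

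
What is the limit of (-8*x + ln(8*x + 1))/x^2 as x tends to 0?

Direct substitution gives 0/0.
Apply L'Hôpital: lim (-8 + 8/(8*x + 1))/(2*x), still 0/0.
After 2 applications of L'Hôpital's rule the quotient is (-64/(8*x + 1)^2)/(2); substituting x = 0 gives -32.

-32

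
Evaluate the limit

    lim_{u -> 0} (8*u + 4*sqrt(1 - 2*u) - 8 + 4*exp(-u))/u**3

-8/3

Substitution gives 0/0 (the numerator vanishes to order 3).
Expand each term to order u^3: the coefficient of u^3 in 4·√(1 - 2u) is -2 and in 4·e^(-u) is -2/3.
Lower-order terms cancel with the polynomial part, so the numerator is (-8/3)·u^3 + o(u^3), and the limit is (-8/3)/(1) = -8/3.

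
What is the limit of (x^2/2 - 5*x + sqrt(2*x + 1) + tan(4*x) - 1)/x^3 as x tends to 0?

131/6

Substitution gives 0/0 (the numerator vanishes to order 3).
Expand each term to order x^3: the coefficient of x^3 in tan(4x) is 64/3 and in √(1 + 2x) is 1/2.
Lower-order terms cancel with the polynomial part, so the numerator is (131/6)·x^3 + o(x^3), and the limit is (131/6)/(1) = 131/6.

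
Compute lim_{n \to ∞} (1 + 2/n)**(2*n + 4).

Write it as [(1 + 2/n)^n]^(2) · (1 + 2/n)^(4). The bracketed term tends to e^(2) and the second factor to 1, so the limit is e^(4).

e^(4)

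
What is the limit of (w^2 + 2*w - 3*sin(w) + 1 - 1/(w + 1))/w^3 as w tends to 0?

3/2

Substitution gives 0/0; apply L'Hôpital's rule 3 times.
After differentiating numerator and denominator 3 times the quotient is (3*cos(w) + 6/(w + 1)^4)/(6); at w = 0 this is 3/2.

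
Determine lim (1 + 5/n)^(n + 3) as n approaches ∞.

Write it as [(1 + 5/n)^n]^(1) · (1 + 5/n)^(3). The bracketed term tends to e^(5) and the second factor to 1, so the limit is e^(5).

e^(5)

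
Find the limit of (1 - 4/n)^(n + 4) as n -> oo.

The base → 1 and the exponent → ∞: a 1^∞ form.
Take logarithms: (n + 4)·ln(1 - 4/n). Since ln(1+u) ~ u for small u, this behaves like (n)·(-4/n) → -4.
So the limit is e^(-4).

e^(-4)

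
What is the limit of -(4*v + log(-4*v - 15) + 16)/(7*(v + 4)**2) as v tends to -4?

Direct substitution gives 0/0.
Apply L'Hôpital: lim (4 - 4/(-4*v - 15))/(-14*v - 56), still 0/0.
After 2 applications of L'Hôpital's rule the quotient is (-16/(-4*v - 15)^2)/(-14); substituting v = -4 gives 8/7.

8/7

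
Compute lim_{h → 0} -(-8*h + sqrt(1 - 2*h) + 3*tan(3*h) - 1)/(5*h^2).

1/10

Substitution gives 0/0; apply L'Hôpital's rule 2 times.
After differentiating numerator and denominator 2 times the quotient is (54*tan(3*h)/cos(3*h)^2 - 1/(1 - 2*h)^(3/2))/(-10); at h = 0 this is 1/10.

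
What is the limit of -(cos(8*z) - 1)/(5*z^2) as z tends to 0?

32/5

Direct substitution gives 0/0.
Apply L'Hôpital: lim (-8*sin(8*z))/(-10*z), still 0/0.
After 2 applications of L'Hôpital's rule the quotient is (-64*cos(8*z))/(-10); substituting z = 0 gives 32/5.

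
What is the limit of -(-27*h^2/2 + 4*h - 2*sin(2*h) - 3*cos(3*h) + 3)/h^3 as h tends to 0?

-8/3

Substitution gives 0/0; apply L'Hôpital's rule 3 times.
After differentiating numerator and denominator 3 times the quotient is (-81*sin(3*h) + 16*cos(2*h))/(-6); at h = 0 this is -8/3.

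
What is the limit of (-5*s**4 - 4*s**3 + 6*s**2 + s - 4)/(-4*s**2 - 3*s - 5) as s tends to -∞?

The numerator has higher degree (4 > 2); the quotient behaves like (-5/(-4))·s^2 for large |s|.
As s → −∞ this diverges to ∞.

∞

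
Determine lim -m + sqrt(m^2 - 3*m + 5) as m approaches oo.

-3/2

This has the form ∞ − ∞. Multiply and divide by the conjugate √(m^2 - 3*m + 5) + m.
That gives (-3m + 5) / (√(m^2 - 3*m + 5) + m).
Divide numerator and denominator by m: the limit is -3/(2·1) = -3/2.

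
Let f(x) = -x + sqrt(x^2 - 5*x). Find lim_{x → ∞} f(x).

-5/2

This has the form ∞ − ∞. Multiply and divide by the conjugate √(x^2 - 5*x) + x.
That gives (-5x) / (√(x^2 - 5*x) + x).
Divide numerator and denominator by x: the limit is -5/(2·1) = -5/2.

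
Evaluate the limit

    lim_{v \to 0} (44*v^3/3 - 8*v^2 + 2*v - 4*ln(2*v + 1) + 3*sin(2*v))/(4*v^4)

4

Substitution gives 0/0 (the numerator vanishes to order 4).
Expand each term to order v^4: the coefficient of v^4 in 3·sin(2v) is 0 and in -4·ln(1 + 2v) is 16.
Lower-order terms cancel with the polynomial part, so the numerator is (16)·v^4 + o(v^4), and the limit is (16)/(4) = 4.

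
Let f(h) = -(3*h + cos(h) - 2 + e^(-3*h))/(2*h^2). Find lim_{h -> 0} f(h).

-2

Substitution gives 0/0 (the numerator vanishes to order 2).
Expand each term to order h^2: the coefficient of h^2 in cos(h) is -1/2 and in e^(-3h) is 9/2.
Lower-order terms cancel with the polynomial part, so the numerator is (4)·h^2 + o(h^2), and the limit is (4)/(-2) = -2.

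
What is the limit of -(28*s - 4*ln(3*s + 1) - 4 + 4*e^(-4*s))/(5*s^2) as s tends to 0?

-10

Substitution gives 0/0; apply L'Hôpital's rule 2 times.
After differentiating numerator and denominator 2 times the quotient is (64*e^(-4*s) + 36/(3*s + 1)^2)/(-10); at s = 0 this is -10.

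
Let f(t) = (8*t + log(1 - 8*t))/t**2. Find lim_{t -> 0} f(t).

Direct substitution gives 0/0.
Apply L'Hôpital: lim (8 - 8/(1 - 8*t))/(2*t), still 0/0.
After 2 applications of L'Hôpital's rule the quotient is (-64/(1 - 8*t)^2)/(2); substituting t = 0 gives -32.

-32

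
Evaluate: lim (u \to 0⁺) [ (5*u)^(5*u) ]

Base → 0⁺ and exponent → 0⁺: a 0^0 form.
Take logs: 5u·ln(5u). This is 0·(−∞); rewriting as ln(5u)/(1/(5u)) and applying L'Hôpital gives 0.
Hence the limit is e^0 = 1.

1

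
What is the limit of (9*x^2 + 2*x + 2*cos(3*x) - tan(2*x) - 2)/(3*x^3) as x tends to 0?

-8/9

Substitution gives 0/0 (the numerator vanishes to order 3).
Expand each term to order x^3: the coefficient of x^3 in 2·cos(3x) is 0 and in −tan(2x) is -8/3.
Lower-order terms cancel with the polynomial part, so the numerator is (-8/3)·x^3 + o(x^3), and the limit is (-8/3)/(3) = -8/9.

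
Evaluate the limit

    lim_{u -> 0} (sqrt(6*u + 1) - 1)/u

3

Substitution gives 0/0. Multiply numerator and denominator by the conjugate √(1 + 6u) + √1.
The numerator becomes (1 + 6u) − 1 = 6u, so the expression simplifies to 6/(√(1 + 6u) + √1).
Letting u → 0 gives 6/(2√1) = 3.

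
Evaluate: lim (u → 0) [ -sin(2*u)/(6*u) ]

Substitution gives 0/0.
Write it as (2/(-6))·sin(2u)/(2u); since sin(θ)/θ → 1, the limit is -1/3.

-1/3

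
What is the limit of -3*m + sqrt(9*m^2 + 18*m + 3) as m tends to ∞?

3

An ∞ − ∞ form. Rationalising with the conjugate, the difference becomes (18m + 3) / (√(9*m^2 + 18*m + 3) + 3m).
For large m the denominator behaves like 2·3m, so the quotient tends to 18/6 = 3.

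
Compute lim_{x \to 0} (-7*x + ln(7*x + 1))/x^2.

-49/2

Direct substitution gives 0/0.
Apply L'Hôpital: lim (-7 + 7/(7*x + 1))/(2*x), still 0/0.
After 2 applications of L'Hôpital's rule the quotient is (-49/(7*x + 1)^2)/(2); substituting x = 0 gives -49/2.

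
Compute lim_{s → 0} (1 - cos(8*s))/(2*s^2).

16

Substitution gives 0/0.
Use (1 − cos u)/u² → 1/2 with u = 8s: the limit is 8²/(2·2) = 16.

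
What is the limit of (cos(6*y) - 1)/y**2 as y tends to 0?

-18

Direct substitution gives 0/0.
Apply L'Hôpital: lim (-6*sin(6*y))/(2*y), still 0/0.
After 2 applications of L'Hôpital's rule the quotient is (-36*cos(6*y))/(2); substituting y = 0 gives -18.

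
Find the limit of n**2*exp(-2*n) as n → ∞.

0

Write as n^2/e^{2n}, an ∞/∞ form.
Exponential growth dominates any polynomial, so repeated L'Hôpital (or the standard result) gives 0.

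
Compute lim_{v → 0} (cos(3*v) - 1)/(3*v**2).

-3/2

Direct substitution gives 0/0.
Apply L'Hôpital: lim (-3*sin(3*v))/(6*v), still 0/0.
After 2 applications of L'Hôpital's rule the quotient is (-9*cos(3*v))/(6); substituting v = 0 gives -3/2.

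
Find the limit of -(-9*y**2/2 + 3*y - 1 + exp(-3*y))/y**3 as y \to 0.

9/2

Direct substitution gives 0/0.
Apply L'Hôpital: lim (-9*y + 3 - 3*e^(-3*y))/(-3*y^2), still 0/0.
Apply L'Hôpital: lim (-9 + 9*e^(-3*y))/(-6*y), still 0/0.
After 3 applications of L'Hôpital's rule the quotient is (-27*e^(-3*y))/(-6); substituting y = 0 gives 9/2.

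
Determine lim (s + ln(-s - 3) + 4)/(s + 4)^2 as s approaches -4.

-1/2

Direct substitution gives 0/0.
Apply L'Hôpital: lim (1 - 1/(-s - 3))/(2*s + 8), still 0/0.
After 2 applications of L'Hôpital's rule the quotient is (-1/(-s - 3)^2)/(2); substituting s = -4 gives -1/2.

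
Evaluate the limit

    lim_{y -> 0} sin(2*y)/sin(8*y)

1/4

Substitution gives 0/0.
Divide numerator and denominator by y: sin(2y)/y → 2 and sin(8y)/y → 8, so the limit is 1·2/8 = 1/4.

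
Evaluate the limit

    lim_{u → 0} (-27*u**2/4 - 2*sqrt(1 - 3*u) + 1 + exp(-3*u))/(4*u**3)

Substitution gives 0/0; apply L'Hôpital's rule 3 times.
After differentiating numerator and denominator 3 times the quotient is (-27*e^(-3*u) + 81/(4*(1 - 3*u)^(5/2)))/(24); at u = 0 this is -9/32.

-9/32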